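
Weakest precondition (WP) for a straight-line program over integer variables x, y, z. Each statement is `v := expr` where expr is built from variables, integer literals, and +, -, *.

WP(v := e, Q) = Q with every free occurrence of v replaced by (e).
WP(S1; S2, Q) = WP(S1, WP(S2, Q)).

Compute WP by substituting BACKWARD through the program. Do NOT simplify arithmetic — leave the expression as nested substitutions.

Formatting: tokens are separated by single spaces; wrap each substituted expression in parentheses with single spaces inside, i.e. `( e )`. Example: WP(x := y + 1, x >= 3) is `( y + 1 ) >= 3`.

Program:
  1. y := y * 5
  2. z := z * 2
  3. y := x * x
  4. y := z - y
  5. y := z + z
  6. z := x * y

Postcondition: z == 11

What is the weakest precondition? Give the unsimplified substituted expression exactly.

Answer: ( x * ( ( z * 2 ) + ( z * 2 ) ) ) == 11

Derivation:
post: z == 11
stmt 6: z := x * y  -- replace 1 occurrence(s) of z with (x * y)
  => ( x * y ) == 11
stmt 5: y := z + z  -- replace 1 occurrence(s) of y with (z + z)
  => ( x * ( z + z ) ) == 11
stmt 4: y := z - y  -- replace 0 occurrence(s) of y with (z - y)
  => ( x * ( z + z ) ) == 11
stmt 3: y := x * x  -- replace 0 occurrence(s) of y with (x * x)
  => ( x * ( z + z ) ) == 11
stmt 2: z := z * 2  -- replace 2 occurrence(s) of z with (z * 2)
  => ( x * ( ( z * 2 ) + ( z * 2 ) ) ) == 11
stmt 1: y := y * 5  -- replace 0 occurrence(s) of y with (y * 5)
  => ( x * ( ( z * 2 ) + ( z * 2 ) ) ) == 11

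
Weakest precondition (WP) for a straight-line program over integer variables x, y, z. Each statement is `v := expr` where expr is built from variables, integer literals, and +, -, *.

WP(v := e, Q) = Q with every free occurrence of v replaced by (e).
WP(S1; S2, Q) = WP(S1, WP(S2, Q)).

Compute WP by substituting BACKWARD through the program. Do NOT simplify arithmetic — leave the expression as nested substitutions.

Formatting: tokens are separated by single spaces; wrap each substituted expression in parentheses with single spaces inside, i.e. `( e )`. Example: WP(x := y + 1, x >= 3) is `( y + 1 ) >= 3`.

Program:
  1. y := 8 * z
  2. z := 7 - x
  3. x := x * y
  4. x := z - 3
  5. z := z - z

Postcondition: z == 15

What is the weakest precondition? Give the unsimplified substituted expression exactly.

post: z == 15
stmt 5: z := z - z  -- replace 1 occurrence(s) of z with (z - z)
  => ( z - z ) == 15
stmt 4: x := z - 3  -- replace 0 occurrence(s) of x with (z - 3)
  => ( z - z ) == 15
stmt 3: x := x * y  -- replace 0 occurrence(s) of x with (x * y)
  => ( z - z ) == 15
stmt 2: z := 7 - x  -- replace 2 occurrence(s) of z with (7 - x)
  => ( ( 7 - x ) - ( 7 - x ) ) == 15
stmt 1: y := 8 * z  -- replace 0 occurrence(s) of y with (8 * z)
  => ( ( 7 - x ) - ( 7 - x ) ) == 15

Answer: ( ( 7 - x ) - ( 7 - x ) ) == 15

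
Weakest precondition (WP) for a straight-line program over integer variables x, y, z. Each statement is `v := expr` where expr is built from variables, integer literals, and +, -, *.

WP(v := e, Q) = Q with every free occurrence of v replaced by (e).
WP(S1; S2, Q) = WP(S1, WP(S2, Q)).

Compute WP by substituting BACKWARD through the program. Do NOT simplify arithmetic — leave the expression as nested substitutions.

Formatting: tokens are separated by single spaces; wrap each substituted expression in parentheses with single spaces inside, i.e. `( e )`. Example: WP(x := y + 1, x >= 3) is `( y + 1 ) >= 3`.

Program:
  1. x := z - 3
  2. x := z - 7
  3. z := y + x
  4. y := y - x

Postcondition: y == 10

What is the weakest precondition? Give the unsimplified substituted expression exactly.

Answer: ( y - ( z - 7 ) ) == 10

Derivation:
post: y == 10
stmt 4: y := y - x  -- replace 1 occurrence(s) of y with (y - x)
  => ( y - x ) == 10
stmt 3: z := y + x  -- replace 0 occurrence(s) of z with (y + x)
  => ( y - x ) == 10
stmt 2: x := z - 7  -- replace 1 occurrence(s) of x with (z - 7)
  => ( y - ( z - 7 ) ) == 10
stmt 1: x := z - 3  -- replace 0 occurrence(s) of x with (z - 3)
  => ( y - ( z - 7 ) ) == 10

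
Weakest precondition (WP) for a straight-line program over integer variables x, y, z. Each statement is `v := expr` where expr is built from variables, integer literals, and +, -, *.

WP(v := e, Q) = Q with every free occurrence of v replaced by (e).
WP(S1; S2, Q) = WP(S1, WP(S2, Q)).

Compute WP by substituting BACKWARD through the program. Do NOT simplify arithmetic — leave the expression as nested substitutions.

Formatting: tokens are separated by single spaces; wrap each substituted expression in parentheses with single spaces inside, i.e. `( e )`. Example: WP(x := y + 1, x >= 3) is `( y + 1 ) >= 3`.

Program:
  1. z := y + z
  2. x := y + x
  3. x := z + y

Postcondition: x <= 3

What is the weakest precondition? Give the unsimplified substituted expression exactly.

Answer: ( ( y + z ) + y ) <= 3

Derivation:
post: x <= 3
stmt 3: x := z + y  -- replace 1 occurrence(s) of x with (z + y)
  => ( z + y ) <= 3
stmt 2: x := y + x  -- replace 0 occurrence(s) of x with (y + x)
  => ( z + y ) <= 3
stmt 1: z := y + z  -- replace 1 occurrence(s) of z with (y + z)
  => ( ( y + z ) + y ) <= 3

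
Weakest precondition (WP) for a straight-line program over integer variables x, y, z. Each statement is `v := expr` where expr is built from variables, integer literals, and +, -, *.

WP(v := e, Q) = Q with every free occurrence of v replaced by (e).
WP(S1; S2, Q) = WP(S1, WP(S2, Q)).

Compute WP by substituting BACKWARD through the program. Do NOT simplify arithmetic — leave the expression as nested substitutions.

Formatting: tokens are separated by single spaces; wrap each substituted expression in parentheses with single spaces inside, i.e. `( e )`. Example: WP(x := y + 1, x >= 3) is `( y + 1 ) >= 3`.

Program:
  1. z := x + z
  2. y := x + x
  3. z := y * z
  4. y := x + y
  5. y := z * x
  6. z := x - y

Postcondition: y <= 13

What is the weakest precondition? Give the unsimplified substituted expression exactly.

post: y <= 13
stmt 6: z := x - y  -- replace 0 occurrence(s) of z with (x - y)
  => y <= 13
stmt 5: y := z * x  -- replace 1 occurrence(s) of y with (z * x)
  => ( z * x ) <= 13
stmt 4: y := x + y  -- replace 0 occurrence(s) of y with (x + y)
  => ( z * x ) <= 13
stmt 3: z := y * z  -- replace 1 occurrence(s) of z with (y * z)
  => ( ( y * z ) * x ) <= 13
stmt 2: y := x + x  -- replace 1 occurrence(s) of y with (x + x)
  => ( ( ( x + x ) * z ) * x ) <= 13
stmt 1: z := x + z  -- replace 1 occurrence(s) of z with (x + z)
  => ( ( ( x + x ) * ( x + z ) ) * x ) <= 13

Answer: ( ( ( x + x ) * ( x + z ) ) * x ) <= 13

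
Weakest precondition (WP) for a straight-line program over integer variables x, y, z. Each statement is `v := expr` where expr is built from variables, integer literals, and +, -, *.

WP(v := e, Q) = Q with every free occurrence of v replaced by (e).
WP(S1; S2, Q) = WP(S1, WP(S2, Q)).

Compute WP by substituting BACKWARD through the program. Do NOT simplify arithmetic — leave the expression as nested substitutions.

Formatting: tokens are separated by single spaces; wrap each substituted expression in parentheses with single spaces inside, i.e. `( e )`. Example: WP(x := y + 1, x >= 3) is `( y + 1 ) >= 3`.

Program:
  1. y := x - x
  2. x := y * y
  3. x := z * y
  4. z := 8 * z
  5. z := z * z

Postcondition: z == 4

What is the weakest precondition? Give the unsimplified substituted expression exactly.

post: z == 4
stmt 5: z := z * z  -- replace 1 occurrence(s) of z with (z * z)
  => ( z * z ) == 4
stmt 4: z := 8 * z  -- replace 2 occurrence(s) of z with (8 * z)
  => ( ( 8 * z ) * ( 8 * z ) ) == 4
stmt 3: x := z * y  -- replace 0 occurrence(s) of x with (z * y)
  => ( ( 8 * z ) * ( 8 * z ) ) == 4
stmt 2: x := y * y  -- replace 0 occurrence(s) of x with (y * y)
  => ( ( 8 * z ) * ( 8 * z ) ) == 4
stmt 1: y := x - x  -- replace 0 occurrence(s) of y with (x - x)
  => ( ( 8 * z ) * ( 8 * z ) ) == 4

Answer: ( ( 8 * z ) * ( 8 * z ) ) == 4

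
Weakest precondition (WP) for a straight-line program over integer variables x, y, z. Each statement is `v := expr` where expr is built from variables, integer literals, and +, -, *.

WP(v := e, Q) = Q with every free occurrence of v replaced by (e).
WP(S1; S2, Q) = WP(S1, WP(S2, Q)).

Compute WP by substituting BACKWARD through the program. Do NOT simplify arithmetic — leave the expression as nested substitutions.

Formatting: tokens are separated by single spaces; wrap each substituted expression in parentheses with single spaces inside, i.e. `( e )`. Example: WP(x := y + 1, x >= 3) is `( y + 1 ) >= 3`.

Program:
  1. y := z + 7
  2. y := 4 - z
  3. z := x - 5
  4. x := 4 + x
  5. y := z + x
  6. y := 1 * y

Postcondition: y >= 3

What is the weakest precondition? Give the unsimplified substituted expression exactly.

Answer: ( 1 * ( ( x - 5 ) + ( 4 + x ) ) ) >= 3

Derivation:
post: y >= 3
stmt 6: y := 1 * y  -- replace 1 occurrence(s) of y with (1 * y)
  => ( 1 * y ) >= 3
stmt 5: y := z + x  -- replace 1 occurrence(s) of y with (z + x)
  => ( 1 * ( z + x ) ) >= 3
stmt 4: x := 4 + x  -- replace 1 occurrence(s) of x with (4 + x)
  => ( 1 * ( z + ( 4 + x ) ) ) >= 3
stmt 3: z := x - 5  -- replace 1 occurrence(s) of z with (x - 5)
  => ( 1 * ( ( x - 5 ) + ( 4 + x ) ) ) >= 3
stmt 2: y := 4 - z  -- replace 0 occurrence(s) of y with (4 - z)
  => ( 1 * ( ( x - 5 ) + ( 4 + x ) ) ) >= 3
stmt 1: y := z + 7  -- replace 0 occurrence(s) of y with (z + 7)
  => ( 1 * ( ( x - 5 ) + ( 4 + x ) ) ) >= 3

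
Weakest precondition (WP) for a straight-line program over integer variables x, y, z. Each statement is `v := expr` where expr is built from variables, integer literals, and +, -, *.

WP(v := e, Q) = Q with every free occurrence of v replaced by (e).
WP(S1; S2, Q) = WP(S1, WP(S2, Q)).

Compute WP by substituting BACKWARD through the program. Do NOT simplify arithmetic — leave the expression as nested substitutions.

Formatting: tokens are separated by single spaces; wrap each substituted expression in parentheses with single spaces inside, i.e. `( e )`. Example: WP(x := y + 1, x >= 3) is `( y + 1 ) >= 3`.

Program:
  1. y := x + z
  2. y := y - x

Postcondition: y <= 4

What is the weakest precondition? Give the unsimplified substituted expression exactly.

Answer: ( ( x + z ) - x ) <= 4

Derivation:
post: y <= 4
stmt 2: y := y - x  -- replace 1 occurrence(s) of y with (y - x)
  => ( y - x ) <= 4
stmt 1: y := x + z  -- replace 1 occurrence(s) of y with (x + z)
  => ( ( x + z ) - x ) <= 4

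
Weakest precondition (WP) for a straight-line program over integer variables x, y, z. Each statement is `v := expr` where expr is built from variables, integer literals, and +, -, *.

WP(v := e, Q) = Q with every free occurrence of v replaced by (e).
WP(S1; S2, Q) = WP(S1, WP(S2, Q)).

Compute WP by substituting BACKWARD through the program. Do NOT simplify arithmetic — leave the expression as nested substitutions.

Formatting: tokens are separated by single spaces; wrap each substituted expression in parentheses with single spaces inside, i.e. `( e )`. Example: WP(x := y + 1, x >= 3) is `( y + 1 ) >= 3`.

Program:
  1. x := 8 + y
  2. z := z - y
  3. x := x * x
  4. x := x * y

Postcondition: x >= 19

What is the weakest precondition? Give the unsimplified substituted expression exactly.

Answer: ( ( ( 8 + y ) * ( 8 + y ) ) * y ) >= 19

Derivation:
post: x >= 19
stmt 4: x := x * y  -- replace 1 occurrence(s) of x with (x * y)
  => ( x * y ) >= 19
stmt 3: x := x * x  -- replace 1 occurrence(s) of x with (x * x)
  => ( ( x * x ) * y ) >= 19
stmt 2: z := z - y  -- replace 0 occurrence(s) of z with (z - y)
  => ( ( x * x ) * y ) >= 19
stmt 1: x := 8 + y  -- replace 2 occurrence(s) of x with (8 + y)
  => ( ( ( 8 + y ) * ( 8 + y ) ) * y ) >= 19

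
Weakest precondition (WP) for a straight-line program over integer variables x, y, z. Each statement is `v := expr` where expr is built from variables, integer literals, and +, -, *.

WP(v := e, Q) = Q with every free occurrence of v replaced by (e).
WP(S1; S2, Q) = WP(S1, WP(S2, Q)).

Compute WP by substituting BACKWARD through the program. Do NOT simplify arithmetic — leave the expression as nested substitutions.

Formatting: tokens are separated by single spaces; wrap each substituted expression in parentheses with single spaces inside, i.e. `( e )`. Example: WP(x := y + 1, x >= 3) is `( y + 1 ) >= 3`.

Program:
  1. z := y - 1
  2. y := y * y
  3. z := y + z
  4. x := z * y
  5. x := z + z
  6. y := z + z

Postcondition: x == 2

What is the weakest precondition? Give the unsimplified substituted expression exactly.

Answer: ( ( ( y * y ) + ( y - 1 ) ) + ( ( y * y ) + ( y - 1 ) ) ) == 2

Derivation:
post: x == 2
stmt 6: y := z + z  -- replace 0 occurrence(s) of y with (z + z)
  => x == 2
stmt 5: x := z + z  -- replace 1 occurrence(s) of x with (z + z)
  => ( z + z ) == 2
stmt 4: x := z * y  -- replace 0 occurrence(s) of x with (z * y)
  => ( z + z ) == 2
stmt 3: z := y + z  -- replace 2 occurrence(s) of z with (y + z)
  => ( ( y + z ) + ( y + z ) ) == 2
stmt 2: y := y * y  -- replace 2 occurrence(s) of y with (y * y)
  => ( ( ( y * y ) + z ) + ( ( y * y ) + z ) ) == 2
stmt 1: z := y - 1  -- replace 2 occurrence(s) of z with (y - 1)
  => ( ( ( y * y ) + ( y - 1 ) ) + ( ( y * y ) + ( y - 1 ) ) ) == 2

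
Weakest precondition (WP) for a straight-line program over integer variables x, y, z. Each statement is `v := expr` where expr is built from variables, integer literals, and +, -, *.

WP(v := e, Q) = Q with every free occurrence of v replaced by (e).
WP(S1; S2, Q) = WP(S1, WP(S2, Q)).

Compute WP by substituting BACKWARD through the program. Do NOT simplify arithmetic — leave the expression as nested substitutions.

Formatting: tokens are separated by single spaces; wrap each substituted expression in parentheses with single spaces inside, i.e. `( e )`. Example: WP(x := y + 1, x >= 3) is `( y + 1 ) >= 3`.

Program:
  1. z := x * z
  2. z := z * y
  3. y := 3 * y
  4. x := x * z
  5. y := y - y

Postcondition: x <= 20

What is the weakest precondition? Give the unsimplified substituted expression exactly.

post: x <= 20
stmt 5: y := y - y  -- replace 0 occurrence(s) of y with (y - y)
  => x <= 20
stmt 4: x := x * z  -- replace 1 occurrence(s) of x with (x * z)
  => ( x * z ) <= 20
stmt 3: y := 3 * y  -- replace 0 occurrence(s) of y with (3 * y)
  => ( x * z ) <= 20
stmt 2: z := z * y  -- replace 1 occurrence(s) of z with (z * y)
  => ( x * ( z * y ) ) <= 20
stmt 1: z := x * z  -- replace 1 occurrence(s) of z with (x * z)
  => ( x * ( ( x * z ) * y ) ) <= 20

Answer: ( x * ( ( x * z ) * y ) ) <= 20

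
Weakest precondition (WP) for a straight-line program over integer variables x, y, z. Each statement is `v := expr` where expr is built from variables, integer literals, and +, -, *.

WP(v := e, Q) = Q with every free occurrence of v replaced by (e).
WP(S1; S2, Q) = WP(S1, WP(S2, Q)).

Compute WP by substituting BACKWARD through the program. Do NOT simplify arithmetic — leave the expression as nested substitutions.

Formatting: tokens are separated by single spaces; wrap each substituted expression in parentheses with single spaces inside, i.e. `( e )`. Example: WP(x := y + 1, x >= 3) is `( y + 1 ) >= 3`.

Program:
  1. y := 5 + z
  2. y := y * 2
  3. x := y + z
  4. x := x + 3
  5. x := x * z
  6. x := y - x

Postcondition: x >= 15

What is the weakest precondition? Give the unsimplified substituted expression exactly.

post: x >= 15
stmt 6: x := y - x  -- replace 1 occurrence(s) of x with (y - x)
  => ( y - x ) >= 15
stmt 5: x := x * z  -- replace 1 occurrence(s) of x with (x * z)
  => ( y - ( x * z ) ) >= 15
stmt 4: x := x + 3  -- replace 1 occurrence(s) of x with (x + 3)
  => ( y - ( ( x + 3 ) * z ) ) >= 15
stmt 3: x := y + z  -- replace 1 occurrence(s) of x with (y + z)
  => ( y - ( ( ( y + z ) + 3 ) * z ) ) >= 15
stmt 2: y := y * 2  -- replace 2 occurrence(s) of y with (y * 2)
  => ( ( y * 2 ) - ( ( ( ( y * 2 ) + z ) + 3 ) * z ) ) >= 15
stmt 1: y := 5 + z  -- replace 2 occurrence(s) of y with (5 + z)
  => ( ( ( 5 + z ) * 2 ) - ( ( ( ( ( 5 + z ) * 2 ) + z ) + 3 ) * z ) ) >= 15

Answer: ( ( ( 5 + z ) * 2 ) - ( ( ( ( ( 5 + z ) * 2 ) + z ) + 3 ) * z ) ) >= 15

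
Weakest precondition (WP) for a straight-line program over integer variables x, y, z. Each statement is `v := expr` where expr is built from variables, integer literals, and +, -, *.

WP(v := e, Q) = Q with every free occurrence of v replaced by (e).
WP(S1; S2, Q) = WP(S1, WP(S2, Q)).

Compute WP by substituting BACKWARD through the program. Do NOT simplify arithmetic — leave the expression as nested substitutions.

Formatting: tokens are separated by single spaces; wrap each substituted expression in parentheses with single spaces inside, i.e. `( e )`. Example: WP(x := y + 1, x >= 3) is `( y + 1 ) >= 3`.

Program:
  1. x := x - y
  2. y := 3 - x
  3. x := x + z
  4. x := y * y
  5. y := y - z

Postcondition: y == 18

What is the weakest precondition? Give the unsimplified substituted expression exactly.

Answer: ( ( 3 - ( x - y ) ) - z ) == 18

Derivation:
post: y == 18
stmt 5: y := y - z  -- replace 1 occurrence(s) of y with (y - z)
  => ( y - z ) == 18
stmt 4: x := y * y  -- replace 0 occurrence(s) of x with (y * y)
  => ( y - z ) == 18
stmt 3: x := x + z  -- replace 0 occurrence(s) of x with (x + z)
  => ( y - z ) == 18
stmt 2: y := 3 - x  -- replace 1 occurrence(s) of y with (3 - x)
  => ( ( 3 - x ) - z ) == 18
stmt 1: x := x - y  -- replace 1 occurrence(s) of x with (x - y)
  => ( ( 3 - ( x - y ) ) - z ) == 18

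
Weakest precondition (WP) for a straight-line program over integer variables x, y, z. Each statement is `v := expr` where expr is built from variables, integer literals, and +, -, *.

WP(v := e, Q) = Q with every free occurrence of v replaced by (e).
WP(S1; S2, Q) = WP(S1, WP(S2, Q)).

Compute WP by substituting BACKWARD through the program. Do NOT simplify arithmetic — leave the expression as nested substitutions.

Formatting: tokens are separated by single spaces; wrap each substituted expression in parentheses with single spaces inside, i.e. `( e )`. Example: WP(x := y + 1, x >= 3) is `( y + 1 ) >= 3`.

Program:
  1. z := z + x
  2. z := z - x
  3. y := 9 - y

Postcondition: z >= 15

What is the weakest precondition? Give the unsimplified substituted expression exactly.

Answer: ( ( z + x ) - x ) >= 15

Derivation:
post: z >= 15
stmt 3: y := 9 - y  -- replace 0 occurrence(s) of y with (9 - y)
  => z >= 15
stmt 2: z := z - x  -- replace 1 occurrence(s) of z with (z - x)
  => ( z - x ) >= 15
stmt 1: z := z + x  -- replace 1 occurrence(s) of z with (z + x)
  => ( ( z + x ) - x ) >= 15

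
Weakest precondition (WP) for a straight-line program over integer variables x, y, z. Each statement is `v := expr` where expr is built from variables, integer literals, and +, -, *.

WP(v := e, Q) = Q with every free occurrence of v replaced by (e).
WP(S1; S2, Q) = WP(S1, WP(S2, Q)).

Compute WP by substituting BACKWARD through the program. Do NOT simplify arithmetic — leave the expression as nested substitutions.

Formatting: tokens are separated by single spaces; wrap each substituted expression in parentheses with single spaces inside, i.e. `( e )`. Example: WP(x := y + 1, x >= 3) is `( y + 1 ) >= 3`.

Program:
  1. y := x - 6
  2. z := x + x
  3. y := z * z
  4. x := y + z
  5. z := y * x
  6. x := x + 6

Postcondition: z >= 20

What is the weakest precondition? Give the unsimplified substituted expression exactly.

post: z >= 20
stmt 6: x := x + 6  -- replace 0 occurrence(s) of x with (x + 6)
  => z >= 20
stmt 5: z := y * x  -- replace 1 occurrence(s) of z with (y * x)
  => ( y * x ) >= 20
stmt 4: x := y + z  -- replace 1 occurrence(s) of x with (y + z)
  => ( y * ( y + z ) ) >= 20
stmt 3: y := z * z  -- replace 2 occurrence(s) of y with (z * z)
  => ( ( z * z ) * ( ( z * z ) + z ) ) >= 20
stmt 2: z := x + x  -- replace 5 occurrence(s) of z with (x + x)
  => ( ( ( x + x ) * ( x + x ) ) * ( ( ( x + x ) * ( x + x ) ) + ( x + x ) ) ) >= 20
stmt 1: y := x - 6  -- replace 0 occurrence(s) of y with (x - 6)
  => ( ( ( x + x ) * ( x + x ) ) * ( ( ( x + x ) * ( x + x ) ) + ( x + x ) ) ) >= 20

Answer: ( ( ( x + x ) * ( x + x ) ) * ( ( ( x + x ) * ( x + x ) ) + ( x + x ) ) ) >= 20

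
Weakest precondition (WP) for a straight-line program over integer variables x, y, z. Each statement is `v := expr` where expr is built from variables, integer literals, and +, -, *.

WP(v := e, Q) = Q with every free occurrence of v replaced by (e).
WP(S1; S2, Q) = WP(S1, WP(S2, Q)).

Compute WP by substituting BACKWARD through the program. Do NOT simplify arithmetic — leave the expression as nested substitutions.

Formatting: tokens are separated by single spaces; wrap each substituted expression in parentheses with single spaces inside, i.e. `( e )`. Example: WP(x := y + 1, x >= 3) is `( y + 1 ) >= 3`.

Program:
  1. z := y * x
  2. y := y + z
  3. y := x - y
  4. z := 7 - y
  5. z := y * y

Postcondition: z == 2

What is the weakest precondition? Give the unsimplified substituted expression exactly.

Answer: ( ( x - ( y + ( y * x ) ) ) * ( x - ( y + ( y * x ) ) ) ) == 2

Derivation:
post: z == 2
stmt 5: z := y * y  -- replace 1 occurrence(s) of z with (y * y)
  => ( y * y ) == 2
stmt 4: z := 7 - y  -- replace 0 occurrence(s) of z with (7 - y)
  => ( y * y ) == 2
stmt 3: y := x - y  -- replace 2 occurrence(s) of y with (x - y)
  => ( ( x - y ) * ( x - y ) ) == 2
stmt 2: y := y + z  -- replace 2 occurrence(s) of y with (y + z)
  => ( ( x - ( y + z ) ) * ( x - ( y + z ) ) ) == 2
stmt 1: z := y * x  -- replace 2 occurrence(s) of z with (y * x)
  => ( ( x - ( y + ( y * x ) ) ) * ( x - ( y + ( y * x ) ) ) ) == 2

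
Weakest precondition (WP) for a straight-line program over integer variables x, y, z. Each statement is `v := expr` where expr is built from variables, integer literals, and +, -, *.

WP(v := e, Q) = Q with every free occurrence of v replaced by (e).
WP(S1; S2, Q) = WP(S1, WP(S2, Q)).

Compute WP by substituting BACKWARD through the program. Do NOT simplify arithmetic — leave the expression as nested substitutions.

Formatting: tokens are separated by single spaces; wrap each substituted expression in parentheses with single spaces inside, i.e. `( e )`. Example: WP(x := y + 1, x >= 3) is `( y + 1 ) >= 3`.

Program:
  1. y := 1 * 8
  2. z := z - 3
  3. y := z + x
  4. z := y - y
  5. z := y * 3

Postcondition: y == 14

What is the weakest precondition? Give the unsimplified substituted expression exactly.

Answer: ( ( z - 3 ) + x ) == 14

Derivation:
post: y == 14
stmt 5: z := y * 3  -- replace 0 occurrence(s) of z with (y * 3)
  => y == 14
stmt 4: z := y - y  -- replace 0 occurrence(s) of z with (y - y)
  => y == 14
stmt 3: y := z + x  -- replace 1 occurrence(s) of y with (z + x)
  => ( z + x ) == 14
stmt 2: z := z - 3  -- replace 1 occurrence(s) of z with (z - 3)
  => ( ( z - 3 ) + x ) == 14
stmt 1: y := 1 * 8  -- replace 0 occurrence(s) of y with (1 * 8)
  => ( ( z - 3 ) + x ) == 14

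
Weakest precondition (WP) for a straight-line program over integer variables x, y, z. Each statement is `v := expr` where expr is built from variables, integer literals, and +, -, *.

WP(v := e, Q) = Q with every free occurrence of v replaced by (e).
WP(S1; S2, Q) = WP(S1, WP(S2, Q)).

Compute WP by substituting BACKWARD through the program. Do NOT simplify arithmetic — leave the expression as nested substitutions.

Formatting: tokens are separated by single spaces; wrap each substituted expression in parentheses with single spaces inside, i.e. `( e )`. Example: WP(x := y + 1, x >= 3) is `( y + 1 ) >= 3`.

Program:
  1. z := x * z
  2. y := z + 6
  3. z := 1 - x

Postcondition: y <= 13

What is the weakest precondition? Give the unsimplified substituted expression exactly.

Answer: ( ( x * z ) + 6 ) <= 13

Derivation:
post: y <= 13
stmt 3: z := 1 - x  -- replace 0 occurrence(s) of z with (1 - x)
  => y <= 13
stmt 2: y := z + 6  -- replace 1 occurrence(s) of y with (z + 6)
  => ( z + 6 ) <= 13
stmt 1: z := x * z  -- replace 1 occurrence(s) of z with (x * z)
  => ( ( x * z ) + 6 ) <= 13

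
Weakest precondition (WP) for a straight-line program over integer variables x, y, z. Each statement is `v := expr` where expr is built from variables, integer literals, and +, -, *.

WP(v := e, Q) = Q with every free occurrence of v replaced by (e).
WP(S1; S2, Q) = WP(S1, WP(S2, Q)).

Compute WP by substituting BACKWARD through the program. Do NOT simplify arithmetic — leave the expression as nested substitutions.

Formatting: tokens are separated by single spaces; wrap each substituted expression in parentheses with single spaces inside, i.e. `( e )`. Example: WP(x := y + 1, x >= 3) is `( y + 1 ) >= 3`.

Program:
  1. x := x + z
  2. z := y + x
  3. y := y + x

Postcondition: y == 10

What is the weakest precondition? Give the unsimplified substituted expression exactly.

Answer: ( y + ( x + z ) ) == 10

Derivation:
post: y == 10
stmt 3: y := y + x  -- replace 1 occurrence(s) of y with (y + x)
  => ( y + x ) == 10
stmt 2: z := y + x  -- replace 0 occurrence(s) of z with (y + x)
  => ( y + x ) == 10
stmt 1: x := x + z  -- replace 1 occurrence(s) of x with (x + z)
  => ( y + ( x + z ) ) == 10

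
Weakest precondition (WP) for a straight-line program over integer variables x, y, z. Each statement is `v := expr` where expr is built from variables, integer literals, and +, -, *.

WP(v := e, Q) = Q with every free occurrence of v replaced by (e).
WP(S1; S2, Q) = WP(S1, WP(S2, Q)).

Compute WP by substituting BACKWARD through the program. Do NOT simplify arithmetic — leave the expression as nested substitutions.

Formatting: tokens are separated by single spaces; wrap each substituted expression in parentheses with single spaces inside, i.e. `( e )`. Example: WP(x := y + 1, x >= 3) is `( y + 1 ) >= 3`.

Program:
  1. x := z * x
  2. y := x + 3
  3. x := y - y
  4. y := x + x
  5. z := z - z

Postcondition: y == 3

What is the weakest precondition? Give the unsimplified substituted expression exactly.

Answer: ( ( ( ( z * x ) + 3 ) - ( ( z * x ) + 3 ) ) + ( ( ( z * x ) + 3 ) - ( ( z * x ) + 3 ) ) ) == 3

Derivation:
post: y == 3
stmt 5: z := z - z  -- replace 0 occurrence(s) of z with (z - z)
  => y == 3
stmt 4: y := x + x  -- replace 1 occurrence(s) of y with (x + x)
  => ( x + x ) == 3
stmt 3: x := y - y  -- replace 2 occurrence(s) of x with (y - y)
  => ( ( y - y ) + ( y - y ) ) == 3
stmt 2: y := x + 3  -- replace 4 occurrence(s) of y with (x + 3)
  => ( ( ( x + 3 ) - ( x + 3 ) ) + ( ( x + 3 ) - ( x + 3 ) ) ) == 3
stmt 1: x := z * x  -- replace 4 occurrence(s) of x with (z * x)
  => ( ( ( ( z * x ) + 3 ) - ( ( z * x ) + 3 ) ) + ( ( ( z * x ) + 3 ) - ( ( z * x ) + 3 ) ) ) == 3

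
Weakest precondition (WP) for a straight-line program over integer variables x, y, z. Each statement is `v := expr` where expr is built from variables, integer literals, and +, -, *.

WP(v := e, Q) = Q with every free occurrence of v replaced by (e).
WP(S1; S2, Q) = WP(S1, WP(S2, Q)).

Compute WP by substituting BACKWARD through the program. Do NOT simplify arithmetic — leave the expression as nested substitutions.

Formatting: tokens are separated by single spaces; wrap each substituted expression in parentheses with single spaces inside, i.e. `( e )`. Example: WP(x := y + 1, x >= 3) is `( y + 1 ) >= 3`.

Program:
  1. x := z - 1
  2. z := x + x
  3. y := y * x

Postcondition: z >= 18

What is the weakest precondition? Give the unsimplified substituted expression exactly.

Answer: ( ( z - 1 ) + ( z - 1 ) ) >= 18

Derivation:
post: z >= 18
stmt 3: y := y * x  -- replace 0 occurrence(s) of y with (y * x)
  => z >= 18
stmt 2: z := x + x  -- replace 1 occurrence(s) of z with (x + x)
  => ( x + x ) >= 18
stmt 1: x := z - 1  -- replace 2 occurrence(s) of x with (z - 1)
  => ( ( z - 1 ) + ( z - 1 ) ) >= 18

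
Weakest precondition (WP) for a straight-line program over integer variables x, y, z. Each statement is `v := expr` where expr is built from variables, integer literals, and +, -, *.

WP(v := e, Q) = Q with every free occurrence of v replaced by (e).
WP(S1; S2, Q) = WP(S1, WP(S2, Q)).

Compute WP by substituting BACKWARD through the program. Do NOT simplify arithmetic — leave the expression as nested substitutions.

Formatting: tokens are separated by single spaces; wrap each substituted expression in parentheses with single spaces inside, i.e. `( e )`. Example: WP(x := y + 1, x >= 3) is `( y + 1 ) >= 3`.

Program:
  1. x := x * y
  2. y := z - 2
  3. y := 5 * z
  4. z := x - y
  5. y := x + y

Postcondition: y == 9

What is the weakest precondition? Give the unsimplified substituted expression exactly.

Answer: ( ( x * y ) + ( 5 * z ) ) == 9

Derivation:
post: y == 9
stmt 5: y := x + y  -- replace 1 occurrence(s) of y with (x + y)
  => ( x + y ) == 9
stmt 4: z := x - y  -- replace 0 occurrence(s) of z with (x - y)
  => ( x + y ) == 9
stmt 3: y := 5 * z  -- replace 1 occurrence(s) of y with (5 * z)
  => ( x + ( 5 * z ) ) == 9
stmt 2: y := z - 2  -- replace 0 occurrence(s) of y with (z - 2)
  => ( x + ( 5 * z ) ) == 9
stmt 1: x := x * y  -- replace 1 occurrence(s) of x with (x * y)
  => ( ( x * y ) + ( 5 * z ) ) == 9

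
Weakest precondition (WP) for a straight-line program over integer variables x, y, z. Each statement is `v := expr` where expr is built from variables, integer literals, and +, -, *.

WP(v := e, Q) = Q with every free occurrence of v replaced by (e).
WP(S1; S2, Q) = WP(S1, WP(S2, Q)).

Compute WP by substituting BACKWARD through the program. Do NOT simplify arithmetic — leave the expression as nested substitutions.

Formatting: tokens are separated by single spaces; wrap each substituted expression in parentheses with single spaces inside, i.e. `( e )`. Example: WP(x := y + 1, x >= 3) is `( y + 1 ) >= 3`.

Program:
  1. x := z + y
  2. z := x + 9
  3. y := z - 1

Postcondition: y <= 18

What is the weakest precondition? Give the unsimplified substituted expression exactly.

post: y <= 18
stmt 3: y := z - 1  -- replace 1 occurrence(s) of y with (z - 1)
  => ( z - 1 ) <= 18
stmt 2: z := x + 9  -- replace 1 occurrence(s) of z with (x + 9)
  => ( ( x + 9 ) - 1 ) <= 18
stmt 1: x := z + y  -- replace 1 occurrence(s) of x with (z + y)
  => ( ( ( z + y ) + 9 ) - 1 ) <= 18

Answer: ( ( ( z + y ) + 9 ) - 1 ) <= 18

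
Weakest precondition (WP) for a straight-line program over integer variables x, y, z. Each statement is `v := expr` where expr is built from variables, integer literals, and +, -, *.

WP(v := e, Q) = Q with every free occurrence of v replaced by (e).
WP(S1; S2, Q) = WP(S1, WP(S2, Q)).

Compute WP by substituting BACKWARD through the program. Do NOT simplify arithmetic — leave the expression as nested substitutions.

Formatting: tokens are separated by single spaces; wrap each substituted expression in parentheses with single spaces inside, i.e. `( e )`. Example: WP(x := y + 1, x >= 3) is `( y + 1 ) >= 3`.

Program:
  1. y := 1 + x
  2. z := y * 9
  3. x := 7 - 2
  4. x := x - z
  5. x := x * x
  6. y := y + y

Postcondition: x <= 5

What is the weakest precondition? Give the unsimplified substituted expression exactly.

post: x <= 5
stmt 6: y := y + y  -- replace 0 occurrence(s) of y with (y + y)
  => x <= 5
stmt 5: x := x * x  -- replace 1 occurrence(s) of x with (x * x)
  => ( x * x ) <= 5
stmt 4: x := x - z  -- replace 2 occurrence(s) of x with (x - z)
  => ( ( x - z ) * ( x - z ) ) <= 5
stmt 3: x := 7 - 2  -- replace 2 occurrence(s) of x with (7 - 2)
  => ( ( ( 7 - 2 ) - z ) * ( ( 7 - 2 ) - z ) ) <= 5
stmt 2: z := y * 9  -- replace 2 occurrence(s) of z with (y * 9)
  => ( ( ( 7 - 2 ) - ( y * 9 ) ) * ( ( 7 - 2 ) - ( y * 9 ) ) ) <= 5
stmt 1: y := 1 + x  -- replace 2 occurrence(s) of y with (1 + x)
  => ( ( ( 7 - 2 ) - ( ( 1 + x ) * 9 ) ) * ( ( 7 - 2 ) - ( ( 1 + x ) * 9 ) ) ) <= 5

Answer: ( ( ( 7 - 2 ) - ( ( 1 + x ) * 9 ) ) * ( ( 7 - 2 ) - ( ( 1 + x ) * 9 ) ) ) <= 5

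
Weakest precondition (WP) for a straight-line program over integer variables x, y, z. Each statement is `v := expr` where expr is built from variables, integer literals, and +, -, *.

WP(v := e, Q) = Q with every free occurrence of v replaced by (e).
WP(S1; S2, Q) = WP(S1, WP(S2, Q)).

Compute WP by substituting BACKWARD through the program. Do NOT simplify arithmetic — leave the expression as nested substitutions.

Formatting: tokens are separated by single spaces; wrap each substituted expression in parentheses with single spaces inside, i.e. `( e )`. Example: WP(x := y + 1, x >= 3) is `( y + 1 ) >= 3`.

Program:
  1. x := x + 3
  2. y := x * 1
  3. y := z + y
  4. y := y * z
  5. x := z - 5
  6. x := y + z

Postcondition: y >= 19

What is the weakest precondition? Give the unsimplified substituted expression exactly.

Answer: ( ( z + ( ( x + 3 ) * 1 ) ) * z ) >= 19

Derivation:
post: y >= 19
stmt 6: x := y + z  -- replace 0 occurrence(s) of x with (y + z)
  => y >= 19
stmt 5: x := z - 5  -- replace 0 occurrence(s) of x with (z - 5)
  => y >= 19
stmt 4: y := y * z  -- replace 1 occurrence(s) of y with (y * z)
  => ( y * z ) >= 19
stmt 3: y := z + y  -- replace 1 occurrence(s) of y with (z + y)
  => ( ( z + y ) * z ) >= 19
stmt 2: y := x * 1  -- replace 1 occurrence(s) of y with (x * 1)
  => ( ( z + ( x * 1 ) ) * z ) >= 19
stmt 1: x := x + 3  -- replace 1 occurrence(s) of x with (x + 3)
  => ( ( z + ( ( x + 3 ) * 1 ) ) * z ) >= 19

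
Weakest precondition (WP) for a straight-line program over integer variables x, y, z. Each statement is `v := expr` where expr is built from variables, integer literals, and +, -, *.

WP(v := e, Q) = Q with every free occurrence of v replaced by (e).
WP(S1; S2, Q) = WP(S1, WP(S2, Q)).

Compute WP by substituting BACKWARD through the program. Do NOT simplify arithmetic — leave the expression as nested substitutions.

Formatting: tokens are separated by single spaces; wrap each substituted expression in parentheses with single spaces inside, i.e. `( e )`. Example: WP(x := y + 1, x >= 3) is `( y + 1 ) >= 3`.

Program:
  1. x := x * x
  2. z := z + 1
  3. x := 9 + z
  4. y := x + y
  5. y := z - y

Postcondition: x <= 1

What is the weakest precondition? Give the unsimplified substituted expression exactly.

post: x <= 1
stmt 5: y := z - y  -- replace 0 occurrence(s) of y with (z - y)
  => x <= 1
stmt 4: y := x + y  -- replace 0 occurrence(s) of y with (x + y)
  => x <= 1
stmt 3: x := 9 + z  -- replace 1 occurrence(s) of x with (9 + z)
  => ( 9 + z ) <= 1
stmt 2: z := z + 1  -- replace 1 occurrence(s) of z with (z + 1)
  => ( 9 + ( z + 1 ) ) <= 1
stmt 1: x := x * x  -- replace 0 occurrence(s) of x with (x * x)
  => ( 9 + ( z + 1 ) ) <= 1

Answer: ( 9 + ( z + 1 ) ) <= 1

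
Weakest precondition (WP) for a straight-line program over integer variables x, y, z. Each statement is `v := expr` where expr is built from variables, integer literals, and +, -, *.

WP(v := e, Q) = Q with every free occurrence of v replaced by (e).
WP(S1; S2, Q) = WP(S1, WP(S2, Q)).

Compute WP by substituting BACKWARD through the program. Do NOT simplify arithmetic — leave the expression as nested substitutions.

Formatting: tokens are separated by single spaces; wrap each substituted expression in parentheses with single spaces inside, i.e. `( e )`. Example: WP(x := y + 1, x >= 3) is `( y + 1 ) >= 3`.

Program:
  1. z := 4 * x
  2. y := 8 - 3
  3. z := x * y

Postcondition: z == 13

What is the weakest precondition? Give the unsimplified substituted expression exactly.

Answer: ( x * ( 8 - 3 ) ) == 13

Derivation:
post: z == 13
stmt 3: z := x * y  -- replace 1 occurrence(s) of z with (x * y)
  => ( x * y ) == 13
stmt 2: y := 8 - 3  -- replace 1 occurrence(s) of y with (8 - 3)
  => ( x * ( 8 - 3 ) ) == 13
stmt 1: z := 4 * x  -- replace 0 occurrence(s) of z with (4 * x)
  => ( x * ( 8 - 3 ) ) == 13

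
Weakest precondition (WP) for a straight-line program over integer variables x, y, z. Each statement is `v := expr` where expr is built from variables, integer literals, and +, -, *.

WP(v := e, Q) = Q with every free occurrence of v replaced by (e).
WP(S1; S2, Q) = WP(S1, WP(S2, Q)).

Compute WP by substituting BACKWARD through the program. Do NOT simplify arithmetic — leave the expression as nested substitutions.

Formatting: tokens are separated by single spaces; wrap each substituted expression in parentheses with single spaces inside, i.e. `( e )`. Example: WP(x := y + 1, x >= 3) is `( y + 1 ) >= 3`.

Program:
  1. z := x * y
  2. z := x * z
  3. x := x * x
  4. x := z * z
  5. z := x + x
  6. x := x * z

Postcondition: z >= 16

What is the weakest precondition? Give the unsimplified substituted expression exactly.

Answer: ( ( ( x * ( x * y ) ) * ( x * ( x * y ) ) ) + ( ( x * ( x * y ) ) * ( x * ( x * y ) ) ) ) >= 16

Derivation:
post: z >= 16
stmt 6: x := x * z  -- replace 0 occurrence(s) of x with (x * z)
  => z >= 16
stmt 5: z := x + x  -- replace 1 occurrence(s) of z with (x + x)
  => ( x + x ) >= 16
stmt 4: x := z * z  -- replace 2 occurrence(s) of x with (z * z)
  => ( ( z * z ) + ( z * z ) ) >= 16
stmt 3: x := x * x  -- replace 0 occurrence(s) of x with (x * x)
  => ( ( z * z ) + ( z * z ) ) >= 16
stmt 2: z := x * z  -- replace 4 occurrence(s) of z with (x * z)
  => ( ( ( x * z ) * ( x * z ) ) + ( ( x * z ) * ( x * z ) ) ) >= 16
stmt 1: z := x * y  -- replace 4 occurrence(s) of z with (x * y)
  => ( ( ( x * ( x * y ) ) * ( x * ( x * y ) ) ) + ( ( x * ( x * y ) ) * ( x * ( x * y ) ) ) ) >= 16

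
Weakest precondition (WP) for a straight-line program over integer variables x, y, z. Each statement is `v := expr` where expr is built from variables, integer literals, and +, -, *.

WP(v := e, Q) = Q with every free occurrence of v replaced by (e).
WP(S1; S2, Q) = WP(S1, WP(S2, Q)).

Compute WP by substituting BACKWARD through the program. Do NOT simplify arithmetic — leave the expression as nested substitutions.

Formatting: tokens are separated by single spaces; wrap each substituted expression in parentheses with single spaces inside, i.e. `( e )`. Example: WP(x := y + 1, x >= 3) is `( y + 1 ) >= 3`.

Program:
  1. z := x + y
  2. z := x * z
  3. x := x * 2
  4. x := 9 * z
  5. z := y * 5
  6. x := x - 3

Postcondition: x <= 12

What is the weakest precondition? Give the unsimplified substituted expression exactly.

post: x <= 12
stmt 6: x := x - 3  -- replace 1 occurrence(s) of x with (x - 3)
  => ( x - 3 ) <= 12
stmt 5: z := y * 5  -- replace 0 occurrence(s) of z with (y * 5)
  => ( x - 3 ) <= 12
stmt 4: x := 9 * z  -- replace 1 occurrence(s) of x with (9 * z)
  => ( ( 9 * z ) - 3 ) <= 12
stmt 3: x := x * 2  -- replace 0 occurrence(s) of x with (x * 2)
  => ( ( 9 * z ) - 3 ) <= 12
stmt 2: z := x * z  -- replace 1 occurrence(s) of z with (x * z)
  => ( ( 9 * ( x * z ) ) - 3 ) <= 12
stmt 1: z := x + y  -- replace 1 occurrence(s) of z with (x + y)
  => ( ( 9 * ( x * ( x + y ) ) ) - 3 ) <= 12

Answer: ( ( 9 * ( x * ( x + y ) ) ) - 3 ) <= 12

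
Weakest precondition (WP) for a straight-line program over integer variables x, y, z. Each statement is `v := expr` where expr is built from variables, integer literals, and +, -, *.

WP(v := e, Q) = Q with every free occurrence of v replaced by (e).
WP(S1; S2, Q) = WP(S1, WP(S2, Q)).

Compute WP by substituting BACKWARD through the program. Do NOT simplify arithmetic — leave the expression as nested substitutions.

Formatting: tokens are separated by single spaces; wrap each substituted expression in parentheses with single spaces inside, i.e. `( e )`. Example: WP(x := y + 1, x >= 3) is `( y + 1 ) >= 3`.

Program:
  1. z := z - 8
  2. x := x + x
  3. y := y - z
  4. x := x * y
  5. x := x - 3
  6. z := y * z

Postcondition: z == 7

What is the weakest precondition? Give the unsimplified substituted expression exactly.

post: z == 7
stmt 6: z := y * z  -- replace 1 occurrence(s) of z with (y * z)
  => ( y * z ) == 7
stmt 5: x := x - 3  -- replace 0 occurrence(s) of x with (x - 3)
  => ( y * z ) == 7
stmt 4: x := x * y  -- replace 0 occurrence(s) of x with (x * y)
  => ( y * z ) == 7
stmt 3: y := y - z  -- replace 1 occurrence(s) of y with (y - z)
  => ( ( y - z ) * z ) == 7
stmt 2: x := x + x  -- replace 0 occurrence(s) of x with (x + x)
  => ( ( y - z ) * z ) == 7
stmt 1: z := z - 8  -- replace 2 occurrence(s) of z with (z - 8)
  => ( ( y - ( z - 8 ) ) * ( z - 8 ) ) == 7

Answer: ( ( y - ( z - 8 ) ) * ( z - 8 ) ) == 7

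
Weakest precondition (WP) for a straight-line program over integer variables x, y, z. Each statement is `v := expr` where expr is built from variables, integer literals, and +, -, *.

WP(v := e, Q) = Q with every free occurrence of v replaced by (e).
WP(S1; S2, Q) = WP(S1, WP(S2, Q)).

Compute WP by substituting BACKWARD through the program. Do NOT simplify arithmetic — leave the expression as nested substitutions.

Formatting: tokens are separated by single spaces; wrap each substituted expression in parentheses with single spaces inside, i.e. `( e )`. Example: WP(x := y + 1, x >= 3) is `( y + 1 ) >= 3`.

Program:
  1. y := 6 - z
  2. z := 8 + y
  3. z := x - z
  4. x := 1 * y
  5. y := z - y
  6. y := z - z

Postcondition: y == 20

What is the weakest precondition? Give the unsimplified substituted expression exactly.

post: y == 20
stmt 6: y := z - z  -- replace 1 occurrence(s) of y with (z - z)
  => ( z - z ) == 20
stmt 5: y := z - y  -- replace 0 occurrence(s) of y with (z - y)
  => ( z - z ) == 20
stmt 4: x := 1 * y  -- replace 0 occurrence(s) of x with (1 * y)
  => ( z - z ) == 20
stmt 3: z := x - z  -- replace 2 occurrence(s) of z with (x - z)
  => ( ( x - z ) - ( x - z ) ) == 20
stmt 2: z := 8 + y  -- replace 2 occurrence(s) of z with (8 + y)
  => ( ( x - ( 8 + y ) ) - ( x - ( 8 + y ) ) ) == 20
stmt 1: y := 6 - z  -- replace 2 occurrence(s) of y with (6 - z)
  => ( ( x - ( 8 + ( 6 - z ) ) ) - ( x - ( 8 + ( 6 - z ) ) ) ) == 20

Answer: ( ( x - ( 8 + ( 6 - z ) ) ) - ( x - ( 8 + ( 6 - z ) ) ) ) == 20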